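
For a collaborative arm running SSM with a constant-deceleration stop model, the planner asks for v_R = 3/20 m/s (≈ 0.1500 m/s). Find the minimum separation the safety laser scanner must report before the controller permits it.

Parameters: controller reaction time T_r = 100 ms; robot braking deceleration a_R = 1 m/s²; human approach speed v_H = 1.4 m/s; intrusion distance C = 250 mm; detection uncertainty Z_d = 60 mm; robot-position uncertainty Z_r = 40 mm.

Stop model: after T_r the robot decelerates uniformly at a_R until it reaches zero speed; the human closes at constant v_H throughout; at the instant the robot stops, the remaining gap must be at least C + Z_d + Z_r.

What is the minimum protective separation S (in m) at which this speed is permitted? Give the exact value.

T_s = v_R/a_R = (3/20)/1 = 0.1500 s
robot covers v_R·T_r = 0.1500·0.1000 = 0.0150 m before braking
robot covers 0.1500·0.1500 − ½·1.0000·0.1500² = 0.0112 m while stopping
person approaches 1.4000·(0.1000+0.1500) = 0.3500 m
residual clearance needed = 0.2500+0.0600+0.0400 = 0.3500 m
S_min ≈ 0.0150+0.0112+0.3500+0.3500  ⇒  S_min = 581/800 m

S_min = 581/800 m = 0.7262 m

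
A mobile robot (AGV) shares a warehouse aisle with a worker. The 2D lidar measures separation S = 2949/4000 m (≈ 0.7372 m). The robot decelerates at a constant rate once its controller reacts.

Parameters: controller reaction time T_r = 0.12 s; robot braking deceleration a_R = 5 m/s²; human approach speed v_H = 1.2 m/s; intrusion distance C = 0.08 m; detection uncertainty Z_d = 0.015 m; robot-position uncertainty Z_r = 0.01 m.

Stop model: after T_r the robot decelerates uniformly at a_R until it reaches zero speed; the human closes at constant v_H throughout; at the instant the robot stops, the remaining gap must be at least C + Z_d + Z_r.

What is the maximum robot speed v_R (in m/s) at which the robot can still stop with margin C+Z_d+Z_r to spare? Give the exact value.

v_R_max = 21/20 m/s = 1.0500 m/s

quadratic (1/10)·v² + (9/25)·v + (-1953/4000) = 0
  disc = (9/25)² − 4·(1/10)·(-1953/4000) = 3249/10000 ; √disc = 57/100
  v_R = (−(9/25) + 57/100) / (2·(1/10)) = 21/20 m/s
check:
stop time T_s = (21/20)/5 = 0.2100 s
reaction-phase robot travel = 1.0500·0.1200 = 0.1260 m
robot under decel: 1.0500²/(2·5.0000) = 0.1103 m
person approaches 1.2000·(0.1200+0.2100) = 0.3960 m
C+Z_d+Z_r = 0.0800+0.0150+0.0100 = 0.1050 m
sum ≈ 0.1260+0.1103+0.3960+0.1050 ≈ 0.7372 m = S ✓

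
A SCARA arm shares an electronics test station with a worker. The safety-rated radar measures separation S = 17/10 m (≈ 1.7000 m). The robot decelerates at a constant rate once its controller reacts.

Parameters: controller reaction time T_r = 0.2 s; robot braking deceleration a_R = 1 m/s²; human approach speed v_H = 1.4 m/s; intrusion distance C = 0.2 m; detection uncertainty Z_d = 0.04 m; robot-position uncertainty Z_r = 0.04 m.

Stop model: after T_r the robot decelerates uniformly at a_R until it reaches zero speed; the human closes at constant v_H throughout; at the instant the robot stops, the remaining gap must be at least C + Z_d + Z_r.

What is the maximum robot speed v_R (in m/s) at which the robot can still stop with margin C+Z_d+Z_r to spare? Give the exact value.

v_R_max = 3/5 m/s = 0.6000 m/s

quadratic (1/2)·v² + (8/5)·v + (-57/50) = 0
  disc = (8/5)² − 4·(1/2)·(-57/50) = 121/25 ; √disc = 11/5
  v_R = (−(8/5) + 11/5) / (2·(1/2)) = 3/5 m/s
check:
braking lasts T_s = (3/5)/1 = 0.6000 s
robot in T_r: 0.6000·0.2000 = 0.1200 m
braking distance = 0.6000²/(2·1.0000) = 0.1800 m
person approaches 1.4000·(0.2000+0.6000) = 1.1200 m
margins: 0.2000+0.0400+0.0400 = 0.2800 m
sum ≈ 0.1200+0.1800+1.1200+0.2800 ≈ 1.7000 m = S ✓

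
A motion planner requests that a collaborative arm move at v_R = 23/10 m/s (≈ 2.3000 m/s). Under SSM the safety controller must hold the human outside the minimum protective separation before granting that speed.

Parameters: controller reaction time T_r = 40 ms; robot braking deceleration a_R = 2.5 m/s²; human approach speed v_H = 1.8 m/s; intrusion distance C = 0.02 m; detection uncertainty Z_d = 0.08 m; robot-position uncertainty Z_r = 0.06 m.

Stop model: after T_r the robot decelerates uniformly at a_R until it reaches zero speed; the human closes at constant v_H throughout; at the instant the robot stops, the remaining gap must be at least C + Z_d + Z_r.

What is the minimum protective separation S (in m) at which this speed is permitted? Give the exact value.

S_min = 1519/500 m = 3.0380 m

braking lasts T_s = (23/10)/(5/2) = 0.9200 s
robot in T_r: 2.3000·0.0400 = 0.0920 m
robot covers 2.3000·0.9200 − ½·2.5000·0.9200² = 1.0580 m while stopping
person approaches 1.8000·(0.0400+0.9200) = 1.7280 m
margins: 0.0200+0.0800+0.0600 = 0.1600 m
S_min ≈ 0.0920+1.0580+1.7280+0.1600  ⇒  S_min = 1519/500 m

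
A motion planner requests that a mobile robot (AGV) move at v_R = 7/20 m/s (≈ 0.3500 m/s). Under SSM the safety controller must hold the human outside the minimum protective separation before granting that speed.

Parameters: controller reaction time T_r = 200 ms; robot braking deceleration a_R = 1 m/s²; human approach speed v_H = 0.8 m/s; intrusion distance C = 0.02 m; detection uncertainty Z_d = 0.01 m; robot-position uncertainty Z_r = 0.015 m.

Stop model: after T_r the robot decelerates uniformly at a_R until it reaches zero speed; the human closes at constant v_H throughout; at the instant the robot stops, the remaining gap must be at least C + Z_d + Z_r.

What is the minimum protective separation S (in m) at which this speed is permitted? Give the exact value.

S_min = 493/800 m = 0.6162 m

T_s = v_R/a_R = (7/20)/1 = 0.3500 s
reaction-phase robot travel = 0.3500·0.2000 = 0.0700 m
braking distance = 0.3500²/(2·1.0000) = 0.0612 m
human closes 0.8000·0.5500 = 0.4400 m
margins: 0.0200+0.0100+0.0150 = 0.0450 m
S_min ≈ 0.0700+0.0612+0.4400+0.0450  ⇒  S_min = 493/800 m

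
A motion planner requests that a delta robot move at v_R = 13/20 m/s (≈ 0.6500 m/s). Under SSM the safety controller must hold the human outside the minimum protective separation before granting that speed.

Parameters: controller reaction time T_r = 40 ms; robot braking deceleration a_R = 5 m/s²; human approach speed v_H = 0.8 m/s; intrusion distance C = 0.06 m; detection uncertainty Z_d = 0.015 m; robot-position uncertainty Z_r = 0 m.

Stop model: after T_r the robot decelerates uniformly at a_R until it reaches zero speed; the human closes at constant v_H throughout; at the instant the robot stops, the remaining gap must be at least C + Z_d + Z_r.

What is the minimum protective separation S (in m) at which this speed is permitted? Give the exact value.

stop time T_s = (13/20)/5 = 0.1300 s
reaction-phase robot travel = 0.6500·0.0400 = 0.0260 m
robot under decel: 0.6500²/(2·5.0000) = 0.0423 m
person approaches 0.8000·(0.0400+0.1300) = 0.1360 m
C+Z_d+Z_r = 0.0600+0.0150+0.0000 = 0.0750 m
S_min ≈ 0.0260+0.0423+0.1360+0.0750  ⇒  S_min = 1117/4000 m

S_min = 1117/4000 m = 0.2792 m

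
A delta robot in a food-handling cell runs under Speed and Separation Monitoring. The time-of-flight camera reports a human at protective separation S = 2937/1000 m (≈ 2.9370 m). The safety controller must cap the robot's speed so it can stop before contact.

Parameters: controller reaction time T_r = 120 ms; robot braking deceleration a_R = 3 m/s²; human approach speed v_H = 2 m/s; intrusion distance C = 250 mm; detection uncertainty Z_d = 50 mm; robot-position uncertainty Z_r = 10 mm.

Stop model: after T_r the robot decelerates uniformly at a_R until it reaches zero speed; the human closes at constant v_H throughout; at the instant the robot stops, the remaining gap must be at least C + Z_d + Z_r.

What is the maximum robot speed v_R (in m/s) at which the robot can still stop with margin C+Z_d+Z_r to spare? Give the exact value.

v_R_max = 21/10 m/s = 2.1000 m/s

collect terms ⇒ (1/6)·v_R² + (59/75)·v_R + (-2387/1000) = 0
  disc = (59/75)² − 4·(1/6)·(-2387/1000) = 49729/22500 ; √disc = 223/150
  v_R = (−(59/75) + 223/150) / (2·(1/6)) = 21/10 m/s
check:
T_s = v_R/a_R = (21/10)/3 = 0.7000 s
robot covers v_R·T_r = 2.1000·0.1200 = 0.2520 m before braking
robot covers 2.1000·0.7000 − ½·3.0000·0.7000² = 0.7350 m while stopping
human closes 2.0000·0.8200 = 1.6400 m
residual clearance needed = 0.2500+0.0500+0.0100 = 0.3100 m
sum ≈ 0.2520+0.7350+1.6400+0.3100 ≈ 2.9370 m = S ✓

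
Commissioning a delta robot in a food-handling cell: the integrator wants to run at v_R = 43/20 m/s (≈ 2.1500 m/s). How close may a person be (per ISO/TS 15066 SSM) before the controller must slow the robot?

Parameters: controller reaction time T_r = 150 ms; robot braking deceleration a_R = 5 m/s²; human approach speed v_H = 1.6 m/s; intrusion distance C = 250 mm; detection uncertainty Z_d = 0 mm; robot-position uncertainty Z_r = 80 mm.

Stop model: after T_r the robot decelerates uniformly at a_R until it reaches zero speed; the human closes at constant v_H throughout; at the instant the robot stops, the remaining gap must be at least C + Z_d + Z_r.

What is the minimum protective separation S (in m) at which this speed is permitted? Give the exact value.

S_min = 8171/4000 m = 2.0427 m

stop time T_s = (43/20)/5 = 0.4300 s
reaction-phase robot travel = 2.1500·0.1500 = 0.3225 m
robot covers 2.1500·0.4300 − ½·5.0000·0.4300² = 0.4622 m while stopping
human over T_r+T_s: 1.6000·(0.1500+0.4300) = 0.9280 m
margins: 0.2500+0.0000+0.0800 = 0.3300 m
S_min ≈ 0.3225+0.4622+0.9280+0.3300  ⇒  S_min = 8171/4000 m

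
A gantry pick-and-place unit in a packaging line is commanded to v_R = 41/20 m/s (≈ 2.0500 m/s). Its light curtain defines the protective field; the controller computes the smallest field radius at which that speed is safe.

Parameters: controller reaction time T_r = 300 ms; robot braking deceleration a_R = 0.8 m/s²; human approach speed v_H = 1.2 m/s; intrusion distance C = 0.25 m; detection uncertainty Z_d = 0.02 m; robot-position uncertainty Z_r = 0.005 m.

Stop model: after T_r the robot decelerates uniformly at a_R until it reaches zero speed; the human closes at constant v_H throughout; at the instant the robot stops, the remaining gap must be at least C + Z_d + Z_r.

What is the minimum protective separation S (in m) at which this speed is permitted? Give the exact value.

S_min = 4449/640 m = 6.9516 m

T_s = v_R/a_R = (41/20)/(4/5) = 2.5625 s
reaction-phase robot travel = 2.0500·0.3000 = 0.6150 m
robot under decel: 2.0500²/(2·0.8000) = 2.6266 m
human over T_r+T_s: 1.2000·(0.3000+2.5625) = 3.4350 m
residual clearance needed = 0.2500+0.0200+0.0050 = 0.2750 m
S_min ≈ 0.6150+2.6266+3.4350+0.2750  ⇒  S_min = 4449/640 m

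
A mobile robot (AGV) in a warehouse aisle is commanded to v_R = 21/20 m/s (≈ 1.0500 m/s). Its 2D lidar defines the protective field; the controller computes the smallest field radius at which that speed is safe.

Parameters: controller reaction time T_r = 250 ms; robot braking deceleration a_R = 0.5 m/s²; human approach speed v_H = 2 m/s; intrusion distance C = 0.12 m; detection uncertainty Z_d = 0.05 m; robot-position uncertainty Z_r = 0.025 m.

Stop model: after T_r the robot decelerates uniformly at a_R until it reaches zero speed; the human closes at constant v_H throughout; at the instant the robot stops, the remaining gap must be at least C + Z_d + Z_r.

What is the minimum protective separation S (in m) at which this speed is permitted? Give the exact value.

S_min = 313/50 m = 6.2600 m

stop time T_s = (21/20)/(1/2) = 2.1000 s
reaction-phase robot travel = 1.0500·0.2500 = 0.2625 m
robot under decel: 1.0500²/(2·0.5000) = 1.1025 m
human over T_r+T_s: 2.0000·(0.2500+2.1000) = 4.7000 m
residual clearance needed = 0.1200+0.0500+0.0250 = 0.1950 m
S_min ≈ 0.2625+1.1025+4.7000+0.1950  ⇒  S_min = 313/50 m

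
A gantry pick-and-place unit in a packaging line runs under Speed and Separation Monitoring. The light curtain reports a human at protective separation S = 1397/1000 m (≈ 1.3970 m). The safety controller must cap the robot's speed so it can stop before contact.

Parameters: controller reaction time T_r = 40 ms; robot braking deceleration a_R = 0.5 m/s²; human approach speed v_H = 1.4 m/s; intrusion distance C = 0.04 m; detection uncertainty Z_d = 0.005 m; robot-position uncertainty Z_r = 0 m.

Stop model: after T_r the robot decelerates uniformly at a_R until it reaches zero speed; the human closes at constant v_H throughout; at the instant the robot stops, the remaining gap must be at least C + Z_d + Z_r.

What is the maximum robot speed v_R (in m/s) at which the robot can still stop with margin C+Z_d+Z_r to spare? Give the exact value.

v_R_max = 2/5 m/s = 0.4000 m/s

quadratic (1)·v² + (71/25)·v + (-162/125) = 0
  disc = (71/25)² − 4·(1)·(-162/125) = 8281/625 ; √disc = 91/25
  v_R = (−(71/25) + 91/25) / (2·(1)) = 2/5 m/s
check:
stop time T_s = (2/5)/(1/2) = 0.8000 s
robot in T_r: 0.4000·0.0400 = 0.0160 m
robot under decel: 0.4000²/(2·0.5000) = 0.1600 m
human closes 1.4000·0.8400 = 1.1760 m
residual clearance needed = 0.0400+0.0050+0.0000 = 0.0450 m
sum ≈ 0.0160+0.1600+1.1760+0.0450 ≈ 1.3970 m = S ✓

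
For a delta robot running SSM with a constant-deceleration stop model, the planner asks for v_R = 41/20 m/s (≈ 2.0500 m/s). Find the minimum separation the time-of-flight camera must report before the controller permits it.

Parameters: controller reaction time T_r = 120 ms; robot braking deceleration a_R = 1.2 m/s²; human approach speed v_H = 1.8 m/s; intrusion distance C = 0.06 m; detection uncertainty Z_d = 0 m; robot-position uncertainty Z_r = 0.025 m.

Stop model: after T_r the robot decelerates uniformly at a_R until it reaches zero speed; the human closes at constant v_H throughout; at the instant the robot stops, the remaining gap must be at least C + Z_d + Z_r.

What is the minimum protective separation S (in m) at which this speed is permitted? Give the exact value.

S_min = 128953/24000 m = 5.3730 m

T_s = v_R/a_R = (41/20)/(6/5) = 1.7083 s
reaction-phase robot travel = 2.0500·0.1200 = 0.2460 m
robot under decel: 2.0500²/(2·1.2000) = 1.7510 m
person approaches 1.8000·(0.1200+1.7083) = 3.2910 m
C+Z_d+Z_r = 0.0600+0.0000+0.0250 = 0.0850 m
S_min ≈ 0.2460+1.7510+3.2910+0.0850  ⇒  S_min = 128953/24000 m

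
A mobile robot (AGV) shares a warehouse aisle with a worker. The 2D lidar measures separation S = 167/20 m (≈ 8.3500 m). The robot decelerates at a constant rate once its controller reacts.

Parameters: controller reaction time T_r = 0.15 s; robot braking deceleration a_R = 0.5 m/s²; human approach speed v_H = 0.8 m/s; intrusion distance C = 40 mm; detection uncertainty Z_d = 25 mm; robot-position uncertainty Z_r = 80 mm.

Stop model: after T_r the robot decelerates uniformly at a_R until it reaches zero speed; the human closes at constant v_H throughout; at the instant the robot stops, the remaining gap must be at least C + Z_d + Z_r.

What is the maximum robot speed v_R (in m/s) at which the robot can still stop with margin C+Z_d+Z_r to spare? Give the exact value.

quadratic (1)·v² + (7/4)·v + (-1617/200) = 0
  disc = (7/4)² − 4·(1)·(-1617/200) = 14161/400 ; √disc = 119/20
  v_R = (−(7/4) + 119/20) / (2·(1)) = 21/10 m/s
check:
stop time T_s = (21/10)/(1/2) = 4.2000 s
reaction-phase robot travel = 2.1000·0.1500 = 0.3150 m
braking distance = 2.1000²/(2·0.5000) = 4.4100 m
human closes 0.8000·4.3500 = 3.4800 m
C+Z_d+Z_r = 0.0400+0.0250+0.0800 = 0.1450 m
sum ≈ 0.3150+4.4100+3.4800+0.1450 ≈ 8.3500 m = S ✓

v_R_max = 21/10 m/s = 2.1000 m/s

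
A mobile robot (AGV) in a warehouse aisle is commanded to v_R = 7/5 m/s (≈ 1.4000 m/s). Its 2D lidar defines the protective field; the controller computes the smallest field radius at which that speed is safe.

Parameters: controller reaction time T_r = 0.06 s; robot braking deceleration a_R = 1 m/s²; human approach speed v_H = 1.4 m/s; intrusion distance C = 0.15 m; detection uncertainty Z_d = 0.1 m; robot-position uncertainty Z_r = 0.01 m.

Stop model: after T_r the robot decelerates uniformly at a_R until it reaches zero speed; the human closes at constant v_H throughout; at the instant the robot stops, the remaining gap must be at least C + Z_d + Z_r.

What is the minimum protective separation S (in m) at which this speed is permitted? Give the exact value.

stop time T_s = (7/5)/1 = 1.4000 s
robot in T_r: 1.4000·0.0600 = 0.0840 m
braking distance = 1.4000²/(2·1.0000) = 0.9800 m
human closes 1.4000·1.4600 = 2.0440 m
C+Z_d+Z_r = 0.1500+0.1000+0.0100 = 0.2600 m
S_min ≈ 0.0840+0.9800+2.0440+0.2600  ⇒  S_min = 421/125 m

S_min = 421/125 m = 3.3680 m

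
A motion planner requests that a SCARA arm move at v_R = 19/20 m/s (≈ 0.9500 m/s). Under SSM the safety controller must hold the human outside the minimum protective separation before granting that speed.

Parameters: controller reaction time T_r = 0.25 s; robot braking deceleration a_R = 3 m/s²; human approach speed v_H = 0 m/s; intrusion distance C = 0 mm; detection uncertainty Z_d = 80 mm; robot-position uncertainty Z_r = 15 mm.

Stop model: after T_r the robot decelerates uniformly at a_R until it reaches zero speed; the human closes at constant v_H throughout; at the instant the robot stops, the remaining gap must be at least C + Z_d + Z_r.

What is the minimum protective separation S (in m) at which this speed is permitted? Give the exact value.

stop time T_s = (19/20)/3 = 0.3167 s
reaction-phase robot travel = 0.9500·0.2500 = 0.2375 m
braking distance = 0.9500²/(2·3.0000) = 0.1504 m
human closes 0.0000·0.5667 = 0.0000 m
residual clearance needed = 0.0000+0.0800+0.0150 = 0.0950 m
S_min ≈ 0.2375+0.1504+0.0000+0.0950  ⇒  S_min = 1159/2400 m

S_min = 1159/2400 m = 0.4829 m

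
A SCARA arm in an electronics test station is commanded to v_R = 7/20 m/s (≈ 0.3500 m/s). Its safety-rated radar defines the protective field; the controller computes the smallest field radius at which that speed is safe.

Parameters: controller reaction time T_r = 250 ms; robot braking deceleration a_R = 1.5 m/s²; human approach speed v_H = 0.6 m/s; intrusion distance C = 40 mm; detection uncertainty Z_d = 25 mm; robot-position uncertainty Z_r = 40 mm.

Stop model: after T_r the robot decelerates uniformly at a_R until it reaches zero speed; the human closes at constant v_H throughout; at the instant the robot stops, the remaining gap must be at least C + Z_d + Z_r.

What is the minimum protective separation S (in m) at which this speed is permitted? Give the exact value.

S_min = 157/300 m = 0.5233 m

T_s = v_R/a_R = (7/20)/(3/2) = 0.2333 s
robot covers v_R·T_r = 0.3500·0.2500 = 0.0875 m before braking
braking distance = 0.3500²/(2·1.5000) = 0.0408 m
human over T_r+T_s: 0.6000·(0.2500+0.2333) = 0.2900 m
C+Z_d+Z_r = 0.0400+0.0250+0.0400 = 0.1050 m
S_min ≈ 0.0875+0.0408+0.2900+0.1050  ⇒  S_min = 157/300 m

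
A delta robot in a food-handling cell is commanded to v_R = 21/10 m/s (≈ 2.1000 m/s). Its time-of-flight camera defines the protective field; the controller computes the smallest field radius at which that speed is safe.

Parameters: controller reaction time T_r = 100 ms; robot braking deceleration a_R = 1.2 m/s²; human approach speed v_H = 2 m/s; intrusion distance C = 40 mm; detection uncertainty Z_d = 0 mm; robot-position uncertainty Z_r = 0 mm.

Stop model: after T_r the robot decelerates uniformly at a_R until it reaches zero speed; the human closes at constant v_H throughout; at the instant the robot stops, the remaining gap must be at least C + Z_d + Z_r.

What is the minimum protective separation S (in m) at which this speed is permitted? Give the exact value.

T_s = v_R/a_R = (21/10)/(6/5) = 1.7500 s
robot covers v_R·T_r = 2.1000·0.1000 = 0.2100 m before braking
robot covers 2.1000·1.7500 − ½·1.2000·1.7500² = 1.8375 m while stopping
human closes 2.0000·1.8500 = 3.7000 m
residual clearance needed = 0.0400+0.0000+0.0000 = 0.0400 m
S_min ≈ 0.2100+1.8375+3.7000+0.0400  ⇒  S_min = 463/80 m

S_min = 463/80 m = 5.7875 m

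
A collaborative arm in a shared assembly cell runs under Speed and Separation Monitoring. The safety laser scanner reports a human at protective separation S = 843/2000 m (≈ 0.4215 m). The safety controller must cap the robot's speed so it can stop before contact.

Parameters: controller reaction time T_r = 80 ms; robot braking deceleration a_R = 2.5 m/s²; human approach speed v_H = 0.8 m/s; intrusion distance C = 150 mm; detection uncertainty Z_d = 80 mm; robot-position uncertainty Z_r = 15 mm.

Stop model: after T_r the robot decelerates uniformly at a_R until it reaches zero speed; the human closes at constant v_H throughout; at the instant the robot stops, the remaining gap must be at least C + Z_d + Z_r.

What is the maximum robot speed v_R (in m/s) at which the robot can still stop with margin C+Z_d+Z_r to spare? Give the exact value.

v_R_max = 1/4 m/s = 0.2500 m/s

quadratic (1/5)·v² + (2/5)·v + (-9/80) = 0
  disc = (2/5)² − 4·(1/5)·(-9/80) = 1/4 ; √disc = 1/2
  v_R = (−(2/5) + 1/2) / (2·(1/5)) = 1/4 m/s
check:
T_s = v_R/a_R = (1/4)/(5/2) = 0.1000 s
reaction-phase robot travel = 0.2500·0.0800 = 0.0200 m
robot under decel: 0.2500²/(2·2.5000) = 0.0125 m
person approaches 0.8000·(0.0800+0.1000) = 0.1440 m
residual clearance needed = 0.1500+0.0800+0.0150 = 0.2450 m
sum ≈ 0.0200+0.0125+0.1440+0.2450 ≈ 0.4215 m = S ✓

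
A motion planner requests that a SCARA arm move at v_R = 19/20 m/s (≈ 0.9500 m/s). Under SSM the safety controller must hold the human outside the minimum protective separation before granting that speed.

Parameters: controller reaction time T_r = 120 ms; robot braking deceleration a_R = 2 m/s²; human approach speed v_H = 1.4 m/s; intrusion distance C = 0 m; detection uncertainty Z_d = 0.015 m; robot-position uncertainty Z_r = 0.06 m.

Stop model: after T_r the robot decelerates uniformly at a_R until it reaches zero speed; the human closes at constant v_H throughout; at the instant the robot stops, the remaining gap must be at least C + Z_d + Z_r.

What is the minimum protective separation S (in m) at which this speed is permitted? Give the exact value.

stop time T_s = (19/20)/2 = 0.4750 s
robot in T_r: 0.9500·0.1200 = 0.1140 m
robot covers 0.9500·0.4750 − ½·2.0000·0.4750² = 0.2256 m while stopping
person approaches 1.4000·(0.1200+0.4750) = 0.8330 m
margins: 0.0000+0.0150+0.0600 = 0.0750 m
S_min ≈ 0.1140+0.2256+0.8330+0.0750  ⇒  S_min = 9981/8000 m

S_min = 9981/8000 m = 1.2476 m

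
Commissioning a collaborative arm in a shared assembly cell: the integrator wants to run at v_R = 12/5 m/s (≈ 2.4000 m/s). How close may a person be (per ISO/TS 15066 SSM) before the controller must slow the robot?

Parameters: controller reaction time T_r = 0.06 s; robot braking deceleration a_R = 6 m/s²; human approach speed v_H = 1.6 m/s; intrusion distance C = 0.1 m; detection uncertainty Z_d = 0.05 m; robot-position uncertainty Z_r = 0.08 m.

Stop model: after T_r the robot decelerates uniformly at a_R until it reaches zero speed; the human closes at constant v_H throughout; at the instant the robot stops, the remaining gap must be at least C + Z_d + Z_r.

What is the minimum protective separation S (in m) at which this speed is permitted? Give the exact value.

braking lasts T_s = (12/5)/6 = 0.4000 s
robot covers v_R·T_r = 2.4000·0.0600 = 0.1440 m before braking
robot under decel: 2.4000²/(2·6.0000) = 0.4800 m
human closes 1.6000·0.4600 = 0.7360 m
margins: 0.1000+0.0500+0.0800 = 0.2300 m
S_min ≈ 0.1440+0.4800+0.7360+0.2300  ⇒  S_min = 159/100 m

S_min = 159/100 m = 1.5900 m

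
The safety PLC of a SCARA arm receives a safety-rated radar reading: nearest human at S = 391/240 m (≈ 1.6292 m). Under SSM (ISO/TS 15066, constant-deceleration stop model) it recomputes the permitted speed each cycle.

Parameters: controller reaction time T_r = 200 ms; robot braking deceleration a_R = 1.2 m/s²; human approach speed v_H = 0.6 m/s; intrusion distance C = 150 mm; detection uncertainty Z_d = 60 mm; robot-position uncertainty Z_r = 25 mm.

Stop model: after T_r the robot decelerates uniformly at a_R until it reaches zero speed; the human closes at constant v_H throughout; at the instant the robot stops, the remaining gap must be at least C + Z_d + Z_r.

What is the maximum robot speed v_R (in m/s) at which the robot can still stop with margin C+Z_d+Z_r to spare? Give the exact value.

v_R_max = 11/10 m/s = 1.1000 m/s

at the boundary: (5/12)·v² + (7/10)·v + (-1529/1200) = 0
  disc = (7/10)² − 4·(5/12)·(-1529/1200) = 9409/3600 ; √disc = 97/60
  v_R = (−(7/10) + 97/60) / (2·(5/12)) = 11/10 m/s
check:
braking lasts T_s = (11/10)/(6/5) = 0.9167 s
robot covers v_R·T_r = 1.1000·0.2000 = 0.2200 m before braking
robot under decel: 1.1000²/(2·1.2000) = 0.5042 m
human over T_r+T_s: 0.6000·(0.2000+0.9167) = 0.6700 m
margins: 0.1500+0.0600+0.0250 = 0.2350 m
sum ≈ 0.2200+0.5042+0.6700+0.2350 ≈ 1.6292 m = S ✓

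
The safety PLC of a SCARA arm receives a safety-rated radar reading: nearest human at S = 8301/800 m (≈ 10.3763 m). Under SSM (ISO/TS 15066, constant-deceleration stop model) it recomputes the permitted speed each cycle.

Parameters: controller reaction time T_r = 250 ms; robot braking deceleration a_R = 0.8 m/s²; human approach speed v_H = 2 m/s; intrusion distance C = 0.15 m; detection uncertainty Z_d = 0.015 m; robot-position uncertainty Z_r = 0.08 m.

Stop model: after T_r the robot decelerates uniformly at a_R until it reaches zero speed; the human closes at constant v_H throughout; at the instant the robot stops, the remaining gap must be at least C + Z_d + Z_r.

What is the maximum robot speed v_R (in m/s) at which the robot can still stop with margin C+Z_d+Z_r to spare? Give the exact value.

at the boundary: (5/8)·v² + (11/4)·v + (-1541/160) = 0
  disc = (11/4)² − 4·(5/8)·(-1541/160) = 2025/64 ; √disc = 45/8
  v_R = (−(11/4) + 45/8) / (2·(5/8)) = 23/10 m/s
check:
braking lasts T_s = (23/10)/(4/5) = 2.8750 s
robot covers v_R·T_r = 2.3000·0.2500 = 0.5750 m before braking
robot under decel: 2.3000²/(2·0.8000) = 3.3062 m
human closes 2.0000·3.1250 = 6.2500 m
margins: 0.1500+0.0150+0.0800 = 0.2450 m
sum ≈ 0.5750+3.3062+6.2500+0.2450 ≈ 10.3763 m = S ✓

v_R_max = 23/10 m/s = 2.3000 m/s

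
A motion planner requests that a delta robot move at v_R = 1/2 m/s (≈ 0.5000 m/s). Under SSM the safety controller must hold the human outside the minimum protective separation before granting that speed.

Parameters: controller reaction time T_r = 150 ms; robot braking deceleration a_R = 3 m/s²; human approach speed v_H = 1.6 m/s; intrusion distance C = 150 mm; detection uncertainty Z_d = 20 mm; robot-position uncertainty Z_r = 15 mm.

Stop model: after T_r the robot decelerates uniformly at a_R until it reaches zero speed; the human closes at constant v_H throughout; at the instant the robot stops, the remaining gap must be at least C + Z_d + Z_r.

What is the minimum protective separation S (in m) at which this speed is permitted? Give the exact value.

stop time T_s = (1/2)/3 = 0.1667 s
robot in T_r: 0.5000·0.1500 = 0.0750 m
robot covers 0.5000·0.1667 − ½·3.0000·0.1667² = 0.0417 m while stopping
person approaches 1.6000·(0.1500+0.1667) = 0.5067 m
residual clearance needed = 0.1500+0.0200+0.0150 = 0.1850 m
S_min ≈ 0.0750+0.0417+0.5067+0.1850  ⇒  S_min = 97/120 m

S_min = 97/120 m = 0.8083 m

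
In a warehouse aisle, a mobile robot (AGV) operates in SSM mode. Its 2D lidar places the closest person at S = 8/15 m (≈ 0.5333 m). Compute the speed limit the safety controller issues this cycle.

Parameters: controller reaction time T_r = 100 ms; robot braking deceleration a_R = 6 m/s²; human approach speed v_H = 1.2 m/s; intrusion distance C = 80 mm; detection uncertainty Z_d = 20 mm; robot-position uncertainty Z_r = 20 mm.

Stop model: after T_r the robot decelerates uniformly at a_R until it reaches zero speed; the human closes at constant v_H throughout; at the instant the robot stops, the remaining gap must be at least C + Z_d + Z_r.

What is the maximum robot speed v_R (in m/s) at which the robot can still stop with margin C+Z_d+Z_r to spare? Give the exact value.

v_R_max = 4/5 m/s = 0.8000 m/s

at the boundary: (1/12)·v² + (3/10)·v + (-22/75) = 0
  disc = (3/10)² − 4·(1/12)·(-22/75) = 169/900 ; √disc = 13/30
  v_R = (−(3/10) + 13/30) / (2·(1/12)) = 4/5 m/s
check:
stop time T_s = (4/5)/6 = 0.1333 s
robot in T_r: 0.8000·0.1000 = 0.0800 m
braking distance = 0.8000²/(2·6.0000) = 0.0533 m
person approaches 1.2000·(0.1000+0.1333) = 0.2800 m
residual clearance needed = 0.0800+0.0200+0.0200 = 0.1200 m
sum ≈ 0.0800+0.0533+0.2800+0.1200 ≈ 0.5333 m = S ✓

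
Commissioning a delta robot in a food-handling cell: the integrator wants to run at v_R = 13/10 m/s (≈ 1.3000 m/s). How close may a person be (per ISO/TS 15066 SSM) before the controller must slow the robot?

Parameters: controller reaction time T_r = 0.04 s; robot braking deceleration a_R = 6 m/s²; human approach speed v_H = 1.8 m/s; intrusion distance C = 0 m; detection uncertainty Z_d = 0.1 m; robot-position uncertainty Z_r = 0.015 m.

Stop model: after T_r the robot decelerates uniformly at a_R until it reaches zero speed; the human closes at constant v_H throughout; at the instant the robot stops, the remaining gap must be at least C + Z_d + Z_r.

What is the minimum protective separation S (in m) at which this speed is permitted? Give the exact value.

S_min = 4619/6000 m = 0.7698 m

T_s = v_R/a_R = (13/10)/6 = 0.2167 s
reaction-phase robot travel = 1.3000·0.0400 = 0.0520 m
robot covers 1.3000·0.2167 − ½·6.0000·0.2167² = 0.1408 m while stopping
human closes 1.8000·0.2567 = 0.4620 m
C+Z_d+Z_r = 0.0000+0.1000+0.0150 = 0.1150 m
S_min ≈ 0.0520+0.1408+0.4620+0.1150  ⇒  S_min = 4619/6000 m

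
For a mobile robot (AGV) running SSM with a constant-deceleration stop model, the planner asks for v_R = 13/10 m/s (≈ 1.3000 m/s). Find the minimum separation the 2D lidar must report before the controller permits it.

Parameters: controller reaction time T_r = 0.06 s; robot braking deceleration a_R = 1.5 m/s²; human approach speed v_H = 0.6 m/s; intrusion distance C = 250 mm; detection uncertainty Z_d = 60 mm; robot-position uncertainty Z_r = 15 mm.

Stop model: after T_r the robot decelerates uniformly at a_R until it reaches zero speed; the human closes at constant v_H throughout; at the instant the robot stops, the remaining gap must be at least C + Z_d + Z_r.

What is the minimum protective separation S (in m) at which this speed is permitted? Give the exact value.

S_min = 4567/3000 m = 1.5223 m

stop time T_s = (13/10)/(3/2) = 0.8667 s
robot in T_r: 1.3000·0.0600 = 0.0780 m
robot covers 1.3000·0.8667 − ½·1.5000·0.8667² = 0.5633 m while stopping
human closes 0.6000·0.9267 = 0.5560 m
residual clearance needed = 0.2500+0.0600+0.0150 = 0.3250 m
S_min ≈ 0.0780+0.5633+0.5560+0.3250  ⇒  S_min = 4567/3000 m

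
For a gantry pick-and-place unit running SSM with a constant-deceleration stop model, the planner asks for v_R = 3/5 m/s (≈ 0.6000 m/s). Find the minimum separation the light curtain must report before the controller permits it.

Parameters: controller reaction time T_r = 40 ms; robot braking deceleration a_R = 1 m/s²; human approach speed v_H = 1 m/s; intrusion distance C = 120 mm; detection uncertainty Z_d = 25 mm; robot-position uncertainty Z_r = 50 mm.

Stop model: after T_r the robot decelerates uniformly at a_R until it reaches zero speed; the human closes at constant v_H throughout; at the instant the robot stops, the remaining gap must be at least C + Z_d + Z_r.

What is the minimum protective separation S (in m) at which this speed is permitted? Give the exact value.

braking lasts T_s = (3/5)/1 = 0.6000 s
robot in T_r: 0.6000·0.0400 = 0.0240 m
robot under decel: 0.6000²/(2·1.0000) = 0.1800 m
human over T_r+T_s: 1.0000·(0.0400+0.6000) = 0.6400 m
margins: 0.1200+0.0250+0.0500 = 0.1950 m
S_min ≈ 0.0240+0.1800+0.6400+0.1950  ⇒  S_min = 1039/1000 m

S_min = 1039/1000 m = 1.0390 m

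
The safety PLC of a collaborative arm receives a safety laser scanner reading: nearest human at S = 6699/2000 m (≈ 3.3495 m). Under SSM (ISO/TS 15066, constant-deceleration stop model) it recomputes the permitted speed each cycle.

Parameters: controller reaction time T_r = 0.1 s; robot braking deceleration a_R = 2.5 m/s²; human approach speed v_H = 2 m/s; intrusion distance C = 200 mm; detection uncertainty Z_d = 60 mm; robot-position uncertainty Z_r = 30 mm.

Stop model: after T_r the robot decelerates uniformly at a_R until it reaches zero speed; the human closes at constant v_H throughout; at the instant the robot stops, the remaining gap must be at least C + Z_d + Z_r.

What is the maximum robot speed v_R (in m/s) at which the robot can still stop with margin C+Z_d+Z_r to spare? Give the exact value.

v_R_max = 43/20 m/s = 2.1500 m/s

at the boundary: (1/5)·v² + (9/10)·v + (-5719/2000) = 0
  disc = (9/10)² − 4·(1/5)·(-5719/2000) = 1936/625 ; √disc = 44/25
  v_R = (−(9/10) + 44/25) / (2·(1/5)) = 43/20 m/s
check:
stop time T_s = (43/20)/(5/2) = 0.8600 s
robot covers v_R·T_r = 2.1500·0.1000 = 0.2150 m before braking
robot under decel: 2.1500²/(2·2.5000) = 0.9245 m
human closes 2.0000·0.9600 = 1.9200 m
C+Z_d+Z_r = 0.2000+0.0600+0.0300 = 0.2900 m
sum ≈ 0.2150+0.9245+1.9200+0.2900 ≈ 3.3495 m = S ✓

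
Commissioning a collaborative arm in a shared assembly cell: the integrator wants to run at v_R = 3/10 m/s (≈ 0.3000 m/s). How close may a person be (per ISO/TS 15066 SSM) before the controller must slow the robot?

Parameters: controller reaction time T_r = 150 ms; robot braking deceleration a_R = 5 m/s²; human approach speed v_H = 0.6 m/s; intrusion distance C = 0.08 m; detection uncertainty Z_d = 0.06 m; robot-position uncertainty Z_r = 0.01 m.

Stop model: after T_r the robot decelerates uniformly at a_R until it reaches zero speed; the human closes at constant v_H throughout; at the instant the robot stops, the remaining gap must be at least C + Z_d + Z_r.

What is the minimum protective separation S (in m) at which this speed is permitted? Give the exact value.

braking lasts T_s = (3/10)/5 = 0.0600 s
reaction-phase robot travel = 0.3000·0.1500 = 0.0450 m
robot covers 0.3000·0.0600 − ½·5.0000·0.0600² = 0.0090 m while stopping
human closes 0.6000·0.2100 = 0.1260 m
residual clearance needed = 0.0800+0.0600+0.0100 = 0.1500 m
S_min ≈ 0.0450+0.0090+0.1260+0.1500  ⇒  S_min = 33/100 m

S_min = 33/100 m = 0.3300 m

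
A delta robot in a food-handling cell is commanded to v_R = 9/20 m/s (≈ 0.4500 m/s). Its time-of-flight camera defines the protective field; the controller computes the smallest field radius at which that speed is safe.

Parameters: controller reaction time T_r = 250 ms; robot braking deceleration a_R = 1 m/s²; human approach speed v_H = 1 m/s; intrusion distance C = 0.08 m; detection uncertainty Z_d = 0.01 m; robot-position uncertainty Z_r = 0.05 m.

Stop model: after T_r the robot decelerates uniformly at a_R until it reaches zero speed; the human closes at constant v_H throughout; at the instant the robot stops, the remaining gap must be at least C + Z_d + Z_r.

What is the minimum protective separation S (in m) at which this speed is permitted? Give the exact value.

braking lasts T_s = (9/20)/1 = 0.4500 s
robot covers v_R·T_r = 0.4500·0.2500 = 0.1125 m before braking
robot under decel: 0.4500²/(2·1.0000) = 0.1013 m
person approaches 1.0000·(0.2500+0.4500) = 0.7000 m
margins: 0.0800+0.0100+0.0500 = 0.1400 m
S_min ≈ 0.1125+0.1013+0.7000+0.1400  ⇒  S_min = 843/800 m

S_min = 843/800 m = 1.0537 m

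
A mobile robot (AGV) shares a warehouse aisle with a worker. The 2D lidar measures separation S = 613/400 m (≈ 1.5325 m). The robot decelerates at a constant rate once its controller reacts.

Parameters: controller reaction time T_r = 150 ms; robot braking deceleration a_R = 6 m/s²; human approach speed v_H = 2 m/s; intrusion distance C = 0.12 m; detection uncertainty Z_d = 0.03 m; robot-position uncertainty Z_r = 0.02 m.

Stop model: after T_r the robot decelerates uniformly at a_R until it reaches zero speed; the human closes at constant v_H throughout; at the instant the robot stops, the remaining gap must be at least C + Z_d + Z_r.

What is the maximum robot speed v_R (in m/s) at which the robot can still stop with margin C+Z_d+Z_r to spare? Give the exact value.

v_R_max = 17/10 m/s = 1.7000 m/s

quadratic (1/12)·v² + (29/60)·v + (-17/16) = 0
  disc = (29/60)² − 4·(1/12)·(-17/16) = 529/900 ; √disc = 23/30
  v_R = (−(29/60) + 23/30) / (2·(1/12)) = 17/10 m/s
check:
T_s = v_R/a_R = (17/10)/6 = 0.2833 s
reaction-phase robot travel = 1.7000·0.1500 = 0.2550 m
robot under decel: 1.7000²/(2·6.0000) = 0.2408 m
person approaches 2.0000·(0.1500+0.2833) = 0.8667 m
margins: 0.1200+0.0300+0.0200 = 0.1700 m
sum ≈ 0.2550+0.2408+0.8667+0.1700 ≈ 1.5325 m = S ✓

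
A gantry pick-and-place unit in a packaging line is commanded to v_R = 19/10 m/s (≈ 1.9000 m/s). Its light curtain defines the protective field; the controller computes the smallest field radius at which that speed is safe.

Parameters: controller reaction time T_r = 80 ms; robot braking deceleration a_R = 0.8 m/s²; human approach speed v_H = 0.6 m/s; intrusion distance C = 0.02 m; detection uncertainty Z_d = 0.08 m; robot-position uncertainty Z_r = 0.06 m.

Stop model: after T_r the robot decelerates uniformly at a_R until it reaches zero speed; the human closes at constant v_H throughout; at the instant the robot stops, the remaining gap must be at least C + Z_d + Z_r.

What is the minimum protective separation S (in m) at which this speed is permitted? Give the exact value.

T_s = v_R/a_R = (19/10)/(4/5) = 2.3750 s
robot in T_r: 1.9000·0.0800 = 0.1520 m
robot covers 1.9000·2.3750 − ½·0.8000·2.3750² = 2.2563 m while stopping
human closes 0.6000·2.4550 = 1.4730 m
C+Z_d+Z_r = 0.0200+0.0800+0.0600 = 0.1600 m
S_min ≈ 0.1520+2.2563+1.4730+0.1600  ⇒  S_min = 3233/800 m

S_min = 3233/800 m = 4.0412 m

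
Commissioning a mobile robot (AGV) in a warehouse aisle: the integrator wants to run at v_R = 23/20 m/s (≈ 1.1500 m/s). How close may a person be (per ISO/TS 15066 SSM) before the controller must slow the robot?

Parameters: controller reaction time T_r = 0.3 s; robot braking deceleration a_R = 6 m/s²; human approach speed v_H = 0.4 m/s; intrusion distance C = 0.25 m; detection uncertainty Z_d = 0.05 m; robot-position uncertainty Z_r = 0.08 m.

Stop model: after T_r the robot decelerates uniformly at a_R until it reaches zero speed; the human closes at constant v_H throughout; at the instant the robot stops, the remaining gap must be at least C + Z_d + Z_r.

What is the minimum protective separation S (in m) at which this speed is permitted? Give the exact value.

S_min = 1651/1600 m = 1.0319 m

stop time T_s = (23/20)/6 = 0.1917 s
robot in T_r: 1.1500·0.3000 = 0.3450 m
robot under decel: 1.1500²/(2·6.0000) = 0.1102 m
human over T_r+T_s: 0.4000·(0.3000+0.1917) = 0.1967 m
residual clearance needed = 0.2500+0.0500+0.0800 = 0.3800 m
S_min ≈ 0.3450+0.1102+0.1967+0.3800  ⇒  S_min = 1651/1600 m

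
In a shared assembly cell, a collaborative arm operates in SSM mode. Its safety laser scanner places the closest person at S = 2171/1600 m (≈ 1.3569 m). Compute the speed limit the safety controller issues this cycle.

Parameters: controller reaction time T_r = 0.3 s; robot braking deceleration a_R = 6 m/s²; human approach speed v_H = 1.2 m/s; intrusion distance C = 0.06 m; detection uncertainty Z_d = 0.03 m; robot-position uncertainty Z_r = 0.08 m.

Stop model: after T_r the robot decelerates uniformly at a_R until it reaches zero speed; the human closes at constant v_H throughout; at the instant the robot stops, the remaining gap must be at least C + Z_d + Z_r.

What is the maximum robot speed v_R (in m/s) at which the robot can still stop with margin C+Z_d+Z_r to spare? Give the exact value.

v_R_max = 27/20 m/s = 1.3500 m/s

collect terms ⇒ (1/12)·v_R² + (1/2)·v_R + (-1323/1600) = 0
  disc = (1/2)² − 4·(1/12)·(-1323/1600) = 841/1600 ; √disc = 29/40
  v_R = (−(1/2) + 29/40) / (2·(1/12)) = 27/20 m/s
check:
braking lasts T_s = (27/20)/6 = 0.2250 s
robot in T_r: 1.3500·0.3000 = 0.4050 m
braking distance = 1.3500²/(2·6.0000) = 0.1519 m
human over T_r+T_s: 1.2000·(0.3000+0.2250) = 0.6300 m
residual clearance needed = 0.0600+0.0300+0.0800 = 0.1700 m
sum ≈ 0.4050+0.1519+0.6300+0.1700 ≈ 1.3569 m = S ✓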